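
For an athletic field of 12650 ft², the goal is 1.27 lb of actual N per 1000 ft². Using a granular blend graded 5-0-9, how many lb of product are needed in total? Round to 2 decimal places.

321.31 lb

Product per 1000 ft² = 1.27 / 5% = 25.4 lb.
Total product = 25.4 × 12650 / 1000 = 321.31 lb.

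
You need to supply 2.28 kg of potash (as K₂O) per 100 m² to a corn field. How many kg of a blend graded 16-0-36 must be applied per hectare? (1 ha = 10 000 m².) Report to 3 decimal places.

Product per 100 m² = 2.28 / 36% = 6.33333 kg.
Convert to per hectare: 6.33333 × 100 = 633.3333 kg.

633.333 kg of product per hectare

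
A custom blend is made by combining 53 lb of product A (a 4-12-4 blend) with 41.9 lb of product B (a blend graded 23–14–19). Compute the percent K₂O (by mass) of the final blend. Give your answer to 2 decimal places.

10.62% K₂O

Total mass = 53 + 41.9 = 94.9 lb.
K₂O mass = 4%×53 + 19%×41.9 = 10.081 lb.
% K₂O = 10.081 / 94.9 = 10.6228%.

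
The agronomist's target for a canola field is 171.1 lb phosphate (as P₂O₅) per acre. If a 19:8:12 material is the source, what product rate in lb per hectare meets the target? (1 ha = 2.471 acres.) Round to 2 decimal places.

5284.85 lb of product per hectare

Product per acre = 171.1 / 8% = 2138.75 lb.
Convert to per hectare: 2138.75 × 2.471 = 5284.851 lb.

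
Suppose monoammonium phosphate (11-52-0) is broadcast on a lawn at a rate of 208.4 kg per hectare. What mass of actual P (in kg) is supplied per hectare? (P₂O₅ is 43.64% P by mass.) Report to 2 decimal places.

P₂O₅ per hectare = 208.4 × 52% = 108.368 kg.
Elemental P = 108.368 × 0.4364 = 47.2918 kg per hectare.

47.29 kg P per hectare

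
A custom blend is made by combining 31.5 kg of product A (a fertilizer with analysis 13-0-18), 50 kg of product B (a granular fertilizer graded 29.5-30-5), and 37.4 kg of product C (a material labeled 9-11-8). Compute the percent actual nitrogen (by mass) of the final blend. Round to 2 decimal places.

Total mass = 31.5 + 50 + 37.4 = 118.9 kg.
N mass = 13%×31.5 + 29.5%×50 + 9%×37.4 = 22.211 kg.
% N = 22.211 / 118.9 = 18.6804%.

18.68% N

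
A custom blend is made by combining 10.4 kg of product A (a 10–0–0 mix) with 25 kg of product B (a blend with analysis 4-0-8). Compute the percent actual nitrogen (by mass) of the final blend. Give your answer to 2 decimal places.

5.76% N

Total mass = 10.4 + 25 = 35.4 kg.
N mass = 10%×10.4 + 4%×25 = 2.04 kg.
% N = 2.04 / 35.4 = 5.76271%.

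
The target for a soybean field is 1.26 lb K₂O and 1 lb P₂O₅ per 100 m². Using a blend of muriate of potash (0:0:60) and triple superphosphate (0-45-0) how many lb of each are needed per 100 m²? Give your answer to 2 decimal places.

Per-100 m² balance (a = muriate of potash, b = triple superphosphate):
K₂O: 0.6·a + 0·b = 1.26
P₂O₅: 0·a + 0.45·b = 1
Solving simultaneously: a = 2.1, b = 2.22222.

2.10 lb muriate of potash, 2.22 lb triple superphosphate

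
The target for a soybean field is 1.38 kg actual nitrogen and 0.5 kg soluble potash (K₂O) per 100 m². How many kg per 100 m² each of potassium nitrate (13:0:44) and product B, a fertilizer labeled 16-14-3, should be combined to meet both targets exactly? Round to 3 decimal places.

Per-100 m² balance (a = potassium nitrate, b = product B):
N: 0.13·a + 0.16·b = 1.38
K₂O: 0.44·a + 0.03·b = 0.5
Eliminate a: (row1) − 0.13/0.44·(row2) → 0.151136·b = 1.23227, so b = 8.15338.
Back-substitute: a = (1.38 − 0.16·8.15338) / 0.13 = 0.580451.

0.580 kg potassium nitrate, 8.153 kg product B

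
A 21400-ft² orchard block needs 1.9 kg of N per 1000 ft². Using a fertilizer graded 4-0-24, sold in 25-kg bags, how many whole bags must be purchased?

Product per 1000 ft² = 1.9 / 4% = 47.5 kg.
Total product = 47.5 × 21400 / 1000 = 1016.5 kg.
Bags = ⌈1016.5 / 25⌉ = 41.

41 bags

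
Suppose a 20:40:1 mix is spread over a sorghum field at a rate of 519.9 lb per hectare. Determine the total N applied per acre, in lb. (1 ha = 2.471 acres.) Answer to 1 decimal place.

nitrogen per hectare = 519.9 × 20% = 103.98 lb.
Convert to per acre: 103.98 × 0.404694 = 42.0801 lb.

42.1 lb N per acre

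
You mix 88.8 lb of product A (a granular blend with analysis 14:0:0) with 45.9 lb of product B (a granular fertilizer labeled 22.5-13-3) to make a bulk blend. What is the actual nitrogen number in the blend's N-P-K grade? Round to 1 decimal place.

16.9% N

Total mass = 88.8 + 45.9 = 134.7 lb.
N mass = 14%×88.8 + 22.5%×45.9 = 22.7595 lb.
% N = 22.7595 / 134.7 = 16.8964%.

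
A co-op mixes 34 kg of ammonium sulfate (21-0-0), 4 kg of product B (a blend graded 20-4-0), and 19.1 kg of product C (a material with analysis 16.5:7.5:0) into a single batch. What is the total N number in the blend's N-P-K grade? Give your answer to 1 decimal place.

Total mass = 34 + 4 + 19.1 = 57.1 kg.
N mass = 21%×34 + 20%×4 + 16.5%×19.1 = 11.0915 kg.
% N = 11.0915 / 57.1 = 19.4247%.

19.4% N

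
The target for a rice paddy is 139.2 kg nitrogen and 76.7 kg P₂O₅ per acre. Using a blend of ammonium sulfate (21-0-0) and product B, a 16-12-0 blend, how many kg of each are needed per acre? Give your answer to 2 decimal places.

175.87 kg ammonium sulfate, 639.17 kg product B

With a, b = kg per acre of ammonium sulfate and product B:
N: 0.21·a + 0.16·b = 139.2
P₂O₅: 0·a + 0.12·b = 76.7
Solving simultaneously: a = 175.873, b = 639.167.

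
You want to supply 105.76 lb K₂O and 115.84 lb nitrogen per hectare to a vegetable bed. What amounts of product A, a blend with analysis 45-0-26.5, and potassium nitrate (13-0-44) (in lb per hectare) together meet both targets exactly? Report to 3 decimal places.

Let a = lb of product A, b = lb of potassium nitrate (per hectare).
K₂O: 0.265·a + 0.44·b = 105.76
N: 0.45·a + 0.13·b = 115.84
From row1: a = (105.76 − 0.44·b) / 0.265.
Into row2: 0.45·(105.76 − 0.44·b)/0.265 + 0.13·b = 115.84 → b = 103.2981, a = 227.5806.

227.581 lb product A, 103.298 lb potassium nitrate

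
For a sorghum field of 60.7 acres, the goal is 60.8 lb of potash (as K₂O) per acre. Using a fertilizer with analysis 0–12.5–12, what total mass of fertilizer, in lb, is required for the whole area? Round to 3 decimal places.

Product per acre = 60.8 / 12% = 506.667 lb.
Total product = 506.667 × 60.7 = 30754.6667 lb.

30754.667 lb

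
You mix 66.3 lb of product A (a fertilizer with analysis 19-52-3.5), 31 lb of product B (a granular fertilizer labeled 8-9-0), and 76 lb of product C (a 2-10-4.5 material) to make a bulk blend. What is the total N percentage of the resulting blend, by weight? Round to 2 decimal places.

9.58% N

Total mass = 66.3 + 31 + 76 = 173.3 lb.
N mass = 19%×66.3 + 8%×31 + 2%×76 = 16.597 lb.
% N = 16.597 / 173.3 = 9.57703%.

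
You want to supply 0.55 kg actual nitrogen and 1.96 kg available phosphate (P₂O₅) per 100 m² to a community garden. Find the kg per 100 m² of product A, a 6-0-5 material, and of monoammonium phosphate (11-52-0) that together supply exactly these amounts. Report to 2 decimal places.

2.26 kg product A, 3.77 kg monoammonium phosphate

Let a = kg of product A, b = kg of monoammonium phosphate (per 100 m²).
N: 0.06·a + 0.11·b = 0.55
P₂O₅: 0·a + 0.52·b = 1.96
Solving simultaneously: a = 2.25641, b = 3.76923.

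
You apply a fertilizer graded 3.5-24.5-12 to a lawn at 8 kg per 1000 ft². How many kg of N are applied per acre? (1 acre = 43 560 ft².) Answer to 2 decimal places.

12.20 kg N per acre

nitrogen per 1000 ft² = 8 × 3.5% = 0.28 kg.
Convert to per acre: 0.28 × 43.56 = 12.1968 kg.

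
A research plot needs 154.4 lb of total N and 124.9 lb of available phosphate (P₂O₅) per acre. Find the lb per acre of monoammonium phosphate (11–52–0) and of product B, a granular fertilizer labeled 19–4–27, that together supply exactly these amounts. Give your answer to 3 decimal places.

185.964 lb monoammonium phosphate, 704.968 lb product B

With a, b = lb per acre of monoammonium phosphate and product B:
N: 0.11·a + 0.19·b = 154.4
P₂O₅: 0.52·a + 0.04·b = 124.9
Solving simultaneously: a = 185.96398, b = 704.9682.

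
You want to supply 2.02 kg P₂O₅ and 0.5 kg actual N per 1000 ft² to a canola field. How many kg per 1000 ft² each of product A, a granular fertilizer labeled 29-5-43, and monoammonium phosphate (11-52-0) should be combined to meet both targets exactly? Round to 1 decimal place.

Let a = kg of product A, b = kg of monoammonium phosphate (per 1000 ft²).
P₂O₅: 0.05·a + 0.52·b = 2.02
N: 0.29·a + 0.11·b = 0.5
Eliminate a: (row1) − 0.05/0.29·(row2) → 0.501034·b = 1.93379, so b = 3.8596.
Back-substitute: a = (2.02 − 0.52·3.8596) / 0.05 = 0.260151.

0.3 kg product A, 3.9 kg monoammonium phosphate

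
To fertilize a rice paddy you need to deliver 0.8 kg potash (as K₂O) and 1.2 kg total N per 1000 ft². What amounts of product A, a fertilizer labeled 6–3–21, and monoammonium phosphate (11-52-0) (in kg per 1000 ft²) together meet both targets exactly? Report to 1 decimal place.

With a, b = kg per 1000 ft² of product A and monoammonium phosphate:
K₂O: 0.21·a + 0·b = 0.8
N: 0.06·a + 0.11·b = 1.2
From row1: a = (0.8 − 0·b) / 0.21.
Into row2: 0.06·(0.8 − 0·b)/0.21 + 0.11·b = 1.2 → b = 8.83117, a = 3.80952.

3.8 kg product A, 8.8 kg monoammonium phosphate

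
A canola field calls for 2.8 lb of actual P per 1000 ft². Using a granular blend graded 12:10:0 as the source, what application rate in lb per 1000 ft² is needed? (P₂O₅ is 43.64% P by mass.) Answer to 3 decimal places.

64.161 lb of product per thousand sq ft

As P₂O₅: 2.8 / 0.4364 = 6.41613 lb per 1000 ft².
Product per 1000 ft² = 6.41613 / 10% = 64.1613 lb.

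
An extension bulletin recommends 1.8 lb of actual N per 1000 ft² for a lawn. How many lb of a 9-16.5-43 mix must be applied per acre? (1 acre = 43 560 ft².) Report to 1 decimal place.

871.2 lb of product per acre

Product per 1000 ft² = 1.8 / 9% = 20 lb.
Convert to per acre: 20 × 43.56 = 871.2 lb.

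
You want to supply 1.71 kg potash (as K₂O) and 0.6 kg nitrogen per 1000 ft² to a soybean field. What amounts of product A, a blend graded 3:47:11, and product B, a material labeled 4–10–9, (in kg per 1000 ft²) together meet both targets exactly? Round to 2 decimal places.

8.47 kg product A, 8.65 kg product B

Per-1000 ft² balance (a = product A, b = product B):
K₂O: 0.11·a + 0.09·b = 1.71
N: 0.03·a + 0.04·b = 0.6
Eliminate b: (row1) − 0.09/0.04·(row2) → 0.0425·a = 0.36, so a = 8.47059.
Then b = (0.6 − 0.03·8.47059) / 0.04 = 8.64706.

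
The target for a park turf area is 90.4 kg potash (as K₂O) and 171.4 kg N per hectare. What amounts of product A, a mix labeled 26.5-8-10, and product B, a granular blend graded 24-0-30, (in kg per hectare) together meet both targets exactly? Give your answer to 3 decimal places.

Let a = kg of product A, b = kg of product B (per hectare).
K₂O: 0.1·a + 0.3·b = 90.4
N: 0.265·a + 0.24·b = 171.4
Eliminate b: (row1) − 0.3/0.24·(row2) → -0.23125·a = -123.85, so a = 535.5676.
Then b = (171.4 − 0.265·535.5676) / 0.24 = 122.8108.

535.568 kg product A, 122.811 kg product B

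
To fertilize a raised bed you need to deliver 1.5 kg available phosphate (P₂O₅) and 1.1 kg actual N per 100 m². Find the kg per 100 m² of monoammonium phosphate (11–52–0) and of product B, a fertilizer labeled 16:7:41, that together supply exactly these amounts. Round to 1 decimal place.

Per-100 m² balance (a = monoammonium phosphate, b = product B):
P₂O₅: 0.52·a + 0.07·b = 1.5
N: 0.11·a + 0.16·b = 1.1
Eliminate b: (row1) − 0.07/0.16·(row2) → 0.471875·a = 1.01875, so a = 2.15894.
Then b = (1.1 − 0.11·2.15894) / 0.16 = 5.39073.

2.2 kg monoammonium phosphate, 5.4 kg product B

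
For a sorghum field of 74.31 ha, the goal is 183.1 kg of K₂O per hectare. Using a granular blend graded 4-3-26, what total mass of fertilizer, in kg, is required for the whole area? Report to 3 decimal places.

52331.388 kg

Product per hectare = 183.1 / 26% = 704.231 kg.
Total product = 704.231 × 74.31 = 52331.38846 kg.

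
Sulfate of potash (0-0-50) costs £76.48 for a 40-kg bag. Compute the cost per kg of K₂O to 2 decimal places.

K₂O in bag = 40 × 50% = 20 kg.
Cost per kg K₂O = £76.48 / 20 = £3.8240.

£3.82 per kg K₂O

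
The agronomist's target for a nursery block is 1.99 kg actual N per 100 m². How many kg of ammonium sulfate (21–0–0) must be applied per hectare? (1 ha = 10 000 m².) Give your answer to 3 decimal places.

Product per 100 m² = 1.99 / 21% = 9.47619 kg.
Convert to per hectare: 9.47619 × 100 = 947.61905 kg.

947.619 kg of product per hectare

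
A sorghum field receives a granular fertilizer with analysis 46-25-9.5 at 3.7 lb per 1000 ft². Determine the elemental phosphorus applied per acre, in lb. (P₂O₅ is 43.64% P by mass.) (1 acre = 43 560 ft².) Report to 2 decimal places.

17.58 lb P per acre

P₂O₅ per 1000 ft² = 3.7 × 25% = 0.925 lb.
Elemental P = 0.925 × 0.4364 = 0.40367 lb per 1000 ft².
Convert to per acre: 0.40367 × 43.56 = 17.5839 lb.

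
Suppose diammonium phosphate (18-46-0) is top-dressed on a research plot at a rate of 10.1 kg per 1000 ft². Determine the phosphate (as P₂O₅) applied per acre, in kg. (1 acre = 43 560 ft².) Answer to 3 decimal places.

202.380 kg P₂O₅ per acre

P₂O₅ per 1000 ft² = 10.1 × 46% = 4.646 kg.
Convert to per acre: 4.646 × 43.56 = 202.3798 kg.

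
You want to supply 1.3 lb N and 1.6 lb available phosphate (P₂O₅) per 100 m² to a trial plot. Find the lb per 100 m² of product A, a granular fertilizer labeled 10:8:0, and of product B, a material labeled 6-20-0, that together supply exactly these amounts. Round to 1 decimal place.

10.8 lb product A, 3.7 lb product B

With a, b = lb per 100 m² of product A and product B:
N: 0.1·a + 0.06·b = 1.3
P₂O₅: 0.08·a + 0.2·b = 1.6
Eliminate b: (row1) − 0.06/0.2·(row2) → 0.076·a = 0.82, so a = 10.7895.
Then b = (1.6 − 0.08·10.7895) / 0.2 = 3.68421.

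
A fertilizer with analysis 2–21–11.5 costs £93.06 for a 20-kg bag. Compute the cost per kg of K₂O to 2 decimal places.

£40.46 per kg K₂O

K₂O in bag = 20 × 11.5% = 2.3 kg.
Cost per kg K₂O = £93.06 / 2.3 = £40.4609.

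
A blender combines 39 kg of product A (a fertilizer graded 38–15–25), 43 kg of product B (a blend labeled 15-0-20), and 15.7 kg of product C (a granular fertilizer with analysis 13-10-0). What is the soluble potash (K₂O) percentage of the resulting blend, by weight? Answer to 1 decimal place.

18.8% K₂O

Total mass = 39 + 43 + 15.7 = 97.7 kg.
K₂O mass = 25%×39 + 20%×43 + 0%×15.7 = 18.35 kg.
% K₂O = 18.35 / 97.7 = 18.782%.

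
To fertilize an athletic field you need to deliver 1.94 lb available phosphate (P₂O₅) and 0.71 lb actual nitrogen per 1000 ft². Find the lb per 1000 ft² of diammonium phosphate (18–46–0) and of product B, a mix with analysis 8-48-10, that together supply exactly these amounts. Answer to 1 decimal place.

With a, b = lb per 1000 ft² of diammonium phosphate and product B:
P₂O₅: 0.46·a + 0.48·b = 1.94
N: 0.18·a + 0.08·b = 0.71
Eliminate a: (row1) − 0.46/0.18·(row2) → 0.275556·b = 0.125556, so b = 0.455645.
Back-substitute: a = (1.94 − 0.48·0.455645) / 0.46 = 3.74194.

3.7 lb diammonium phosphate, 0.5 lb product B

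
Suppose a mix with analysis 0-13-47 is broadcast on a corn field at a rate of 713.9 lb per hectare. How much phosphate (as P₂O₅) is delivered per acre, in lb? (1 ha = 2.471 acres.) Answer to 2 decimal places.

37.56 lb P₂O₅ per acre

P₂O₅ per hectare = 713.9 × 13% = 92.807 lb.
Convert to per acre: 92.807 × 0.404694 = 37.5585 lb.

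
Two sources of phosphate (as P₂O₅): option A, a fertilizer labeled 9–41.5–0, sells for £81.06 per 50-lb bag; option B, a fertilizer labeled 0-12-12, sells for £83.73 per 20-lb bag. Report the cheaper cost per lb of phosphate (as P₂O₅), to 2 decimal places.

£3.91 per lb P₂O₅ (option A)

option A: P₂O₅ per bag = 50 × 41.5% = 20.75 lb; cost = 81.06 / 20.75 = £3.9065/lb P₂O₅.
option B: P₂O₅ per bag = 20 × 12% = 2.4 lb; cost = 83.73 / 2.4 = £34.8875/lb P₂O₅.
option A is cheaper.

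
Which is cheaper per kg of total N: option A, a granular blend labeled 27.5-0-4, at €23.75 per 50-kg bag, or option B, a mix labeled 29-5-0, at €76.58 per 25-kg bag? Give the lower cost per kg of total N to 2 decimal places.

€1.73 per kg N (option A)

option A: N per bag = 50 × 27.5% = 13.75 kg; cost = 23.75 / 13.75 = €1.7273/kg N.
option B: N per bag = 25 × 29% = 7.25 kg; cost = 76.58 / 7.25 = €10.5628/kg N.
option A is cheaper.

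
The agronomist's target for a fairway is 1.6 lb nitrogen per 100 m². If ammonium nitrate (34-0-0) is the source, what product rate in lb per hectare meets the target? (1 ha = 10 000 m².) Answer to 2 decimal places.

Product per 100 m² = 1.6 / 34% = 4.70588 lb.
Convert to per hectare: 4.70588 × 100 = 470.588 lb.

470.59 lb of product per hectare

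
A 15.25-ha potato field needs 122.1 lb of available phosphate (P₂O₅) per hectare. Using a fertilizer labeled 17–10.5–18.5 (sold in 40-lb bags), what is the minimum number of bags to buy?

444 bags

Product per hectare = 122.1 / 10.5% = 1162.86 lb.
Total product = 1162.86 × 15.25 = 17733.6 lb.
Bags = ⌈17733.6 / 40⌉ = 444.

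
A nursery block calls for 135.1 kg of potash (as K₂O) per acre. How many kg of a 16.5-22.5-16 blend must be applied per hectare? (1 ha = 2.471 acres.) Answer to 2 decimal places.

Product per acre = 135.1 / 16% = 844.375 kg.
Convert to per hectare: 844.375 × 2.471 = 2086.451 kg.

2086.45 kg of product per hectare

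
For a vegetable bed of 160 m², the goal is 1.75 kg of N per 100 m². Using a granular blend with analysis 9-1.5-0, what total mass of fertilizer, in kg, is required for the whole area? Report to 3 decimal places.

Product per 100 m² = 1.75 / 9% = 19.4444 kg.
Total product = 19.4444 × 160 / 100 = 31.1111 kg.

31.111 kg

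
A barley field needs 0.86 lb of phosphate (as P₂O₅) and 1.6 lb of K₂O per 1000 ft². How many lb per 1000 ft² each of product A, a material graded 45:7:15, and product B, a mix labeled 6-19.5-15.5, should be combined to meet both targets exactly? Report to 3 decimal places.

Let a = lb of product A, b = lb of product B (per 1000 ft²).
P₂O₅: 0.07·a + 0.195·b = 0.86
K₂O: 0.15·a + 0.155·b = 1.6
Eliminate a: (row1) − 0.07/0.15·(row2) → 0.122667·b = 0.113333, so b = 0.923913.
Back-substitute: a = (0.86 − 0.195·0.923913) / 0.07 = 9.71196.

9.712 lb product A, 0.924 lb product B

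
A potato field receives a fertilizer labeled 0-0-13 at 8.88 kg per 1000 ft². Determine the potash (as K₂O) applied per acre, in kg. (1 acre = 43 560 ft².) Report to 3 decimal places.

50.286 kg K₂O per acre

K₂O per 1000 ft² = 8.88 × 13% = 1.1544 kg.
Convert to per acre: 1.1544 × 43.56 = 50.2857 kg.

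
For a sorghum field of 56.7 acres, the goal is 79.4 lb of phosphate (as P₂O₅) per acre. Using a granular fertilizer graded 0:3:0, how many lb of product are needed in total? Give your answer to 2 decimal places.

Product per acre = 79.4 / 3% = 2646.67 lb.
Total product = 2646.67 × 56.7 = 150066 lb.

150066.00 lb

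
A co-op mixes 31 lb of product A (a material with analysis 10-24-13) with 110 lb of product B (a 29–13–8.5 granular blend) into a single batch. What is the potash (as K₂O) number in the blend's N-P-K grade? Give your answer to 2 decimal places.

Total mass = 31 + 110 = 141 lb.
K₂O mass = 13%×31 + 8.5%×110 = 13.38 lb.
% K₂O = 13.38 / 141 = 9.48936%.

9.49% K₂O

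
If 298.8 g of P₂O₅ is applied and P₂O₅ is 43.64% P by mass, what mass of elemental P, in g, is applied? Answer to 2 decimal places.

P = 298.8 × 0.4364 = 130.396 g.

130.40 g P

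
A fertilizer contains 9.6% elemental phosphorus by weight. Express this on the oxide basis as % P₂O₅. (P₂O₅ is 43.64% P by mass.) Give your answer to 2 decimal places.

22.00% P₂O₅

%P₂O₅ = 9.6 / 0.4364 = 21.9982%.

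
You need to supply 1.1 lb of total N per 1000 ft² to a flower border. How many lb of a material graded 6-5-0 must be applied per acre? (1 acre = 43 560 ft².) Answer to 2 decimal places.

Product per 1000 ft² = 1.1 / 6% = 18.3333 lb.
Convert to per acre: 18.3333 × 43.56 = 798.6 lb.

798.60 lb of product per acre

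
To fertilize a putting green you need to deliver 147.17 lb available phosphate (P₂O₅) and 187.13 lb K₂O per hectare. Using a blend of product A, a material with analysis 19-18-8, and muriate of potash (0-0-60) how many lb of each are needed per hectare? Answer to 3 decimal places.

817.611 lb product A, 202.869 lb muriate of potash

With a, b = lb per hectare of product A and muriate of potash:
P₂O₅: 0.18·a + 0·b = 147.17
K₂O: 0.08·a + 0.6·b = 187.13
Eliminate b: (row1) − 0/0.6·(row2) → 0.18·a = 147.17, so a = 817.6111.
Then b = (187.13 − 0.08·817.6111) / 0.6 = 202.8685.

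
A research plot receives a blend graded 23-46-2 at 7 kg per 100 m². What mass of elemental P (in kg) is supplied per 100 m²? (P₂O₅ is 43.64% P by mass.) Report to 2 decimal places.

1.41 kg P per hundred sq m

P₂O₅ per 100 m² = 7 × 46% = 3.22 kg.
Elemental P = 3.22 × 0.4364 = 1.40521 kg per 100 m².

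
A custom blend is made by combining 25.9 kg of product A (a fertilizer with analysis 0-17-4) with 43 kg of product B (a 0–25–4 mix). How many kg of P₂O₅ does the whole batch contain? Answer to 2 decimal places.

15.15 kg P₂O₅

P₂O₅ mass = 17%×25.9 + 25%×43 = 15.153 kg.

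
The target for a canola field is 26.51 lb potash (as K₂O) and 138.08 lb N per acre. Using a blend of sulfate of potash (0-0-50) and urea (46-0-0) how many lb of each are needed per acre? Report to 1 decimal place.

Per-acre balance (a = sulfate of potash, b = urea):
K₂O: 0.5·a + 0·b = 26.51
N: 0·a + 0.46·b = 138.08
Solving simultaneously: a = 53.02, b = 300.174.

53.0 lb sulfate of potash, 300.2 lb urea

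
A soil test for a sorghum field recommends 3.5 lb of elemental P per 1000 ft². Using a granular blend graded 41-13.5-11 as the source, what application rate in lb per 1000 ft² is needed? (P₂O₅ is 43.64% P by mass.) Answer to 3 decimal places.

59.409 lb of product per thousand sq ft

As P₂O₅: 3.5 / 0.4364 = 8.02016 lb per 1000 ft².
Product per 1000 ft² = 8.02016 / 13.5% = 59.4086 lb.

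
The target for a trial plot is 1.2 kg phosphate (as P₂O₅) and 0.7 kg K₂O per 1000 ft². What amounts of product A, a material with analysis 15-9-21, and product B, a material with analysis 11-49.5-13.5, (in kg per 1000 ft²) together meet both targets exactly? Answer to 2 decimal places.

2.01 kg product A, 2.06 kg product B

Per-1000 ft² balance (a = product A, b = product B):
P₂O₅: 0.09·a + 0.495·b = 1.2
K₂O: 0.21·a + 0.135·b = 0.7
Eliminate a: (row1) − 0.09/0.21·(row2) → 0.437143·b = 0.9, so b = 2.05882.
Back-substitute: a = (1.2 − 0.495·2.05882) / 0.09 = 2.0098.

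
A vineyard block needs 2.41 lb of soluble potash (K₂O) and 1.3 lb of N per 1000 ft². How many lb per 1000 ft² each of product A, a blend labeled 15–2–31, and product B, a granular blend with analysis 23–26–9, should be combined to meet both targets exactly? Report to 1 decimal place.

With a, b = lb per 1000 ft² of product A and product B:
K₂O: 0.31·a + 0.09·b = 2.41
N: 0.15·a + 0.23·b = 1.3
From row1: a = (2.41 − 0.09·b) / 0.31.
Into row2: 0.15·(2.41 − 0.09·b)/0.31 + 0.23·b = 1.3 → b = 0.717993, a = 7.56574.

7.6 lb product A, 0.7 lb product B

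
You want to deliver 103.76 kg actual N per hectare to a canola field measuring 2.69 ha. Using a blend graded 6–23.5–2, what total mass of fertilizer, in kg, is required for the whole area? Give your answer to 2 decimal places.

Product per hectare = 103.76 / 6% = 1729.33 kg.
Total product = 1729.33 × 2.69 = 4651.907 kg.

4651.91 kg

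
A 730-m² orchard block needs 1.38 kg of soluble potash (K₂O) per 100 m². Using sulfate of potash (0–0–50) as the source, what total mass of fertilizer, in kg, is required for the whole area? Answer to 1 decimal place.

20.1 kg

Product per 100 m² = 1.38 / 50% = 2.76 kg.
Total product = 2.76 × 730 / 100 = 20.148 kg.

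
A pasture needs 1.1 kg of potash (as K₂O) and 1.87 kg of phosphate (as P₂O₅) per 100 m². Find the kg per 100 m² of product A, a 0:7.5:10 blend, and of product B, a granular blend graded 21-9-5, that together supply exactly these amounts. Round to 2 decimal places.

1.05 kg product A, 19.90 kg product B

Let a = kg of product A, b = kg of product B (per 100 m²).
K₂O: 0.1·a + 0.05·b = 1.1
P₂O₅: 0.075·a + 0.09·b = 1.87
Eliminate b: (row1) − 0.05/0.09·(row2) → 0.0583333·a = 0.0611111, so a = 1.04762.
Then b = (1.87 − 0.075·1.04762) / 0.09 = 19.9048.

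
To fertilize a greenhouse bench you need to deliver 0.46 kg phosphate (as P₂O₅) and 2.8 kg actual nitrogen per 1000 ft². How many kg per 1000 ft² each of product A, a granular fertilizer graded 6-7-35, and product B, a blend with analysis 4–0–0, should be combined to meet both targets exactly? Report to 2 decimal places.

6.57 kg product A, 60.14 kg product B

Let a = kg of product A, b = kg of product B (per 1000 ft²).
P₂O₅: 0.07·a + 0·b = 0.46
N: 0.06·a + 0.04·b = 2.8
Eliminate a: (row1) − 0.07/0.06·(row2) → -0.0466667·b = -2.80667, so b = 60.1429.
Back-substitute: a = (0.46 − 0·60.1429) / 0.07 = 6.57143.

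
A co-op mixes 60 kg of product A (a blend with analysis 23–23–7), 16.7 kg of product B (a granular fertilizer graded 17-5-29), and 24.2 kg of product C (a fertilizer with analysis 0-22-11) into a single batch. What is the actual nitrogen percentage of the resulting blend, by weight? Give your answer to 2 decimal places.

16.49% N

Total mass = 60 + 16.7 + 24.2 = 100.9 kg.
N mass = 23%×60 + 17%×16.7 + 0%×24.2 = 16.639 kg.
% N = 16.639 / 100.9 = 16.4906%.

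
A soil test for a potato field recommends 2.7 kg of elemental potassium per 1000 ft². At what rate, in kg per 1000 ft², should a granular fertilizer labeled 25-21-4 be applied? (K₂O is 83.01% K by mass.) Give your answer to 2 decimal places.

81.32 kg of product per thousand sq ft

As K₂O: 2.7 / 0.8301 = 3.25262 kg per 1000 ft².
Product per 1000 ft² = 3.25262 / 4% = 81.3155 kg.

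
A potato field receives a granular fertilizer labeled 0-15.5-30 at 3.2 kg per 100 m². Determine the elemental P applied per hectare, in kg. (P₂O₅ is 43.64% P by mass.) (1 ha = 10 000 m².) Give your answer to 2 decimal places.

21.65 kg P per hectare

P₂O₅ per 100 m² = 3.2 × 15.5% = 0.496 kg.
Elemental P = 0.496 × 0.4364 = 0.216454 kg per 100 m².
Convert to per hectare: 0.216454 × 100 = 21.6454 kg.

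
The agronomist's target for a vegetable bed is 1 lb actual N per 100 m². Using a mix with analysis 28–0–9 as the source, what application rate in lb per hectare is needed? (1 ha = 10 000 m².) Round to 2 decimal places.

Product per 100 m² = 1 / 28% = 3.57143 lb.
Convert to per hectare: 3.57143 × 100 = 357.143 lb.

357.14 lb of product per hectare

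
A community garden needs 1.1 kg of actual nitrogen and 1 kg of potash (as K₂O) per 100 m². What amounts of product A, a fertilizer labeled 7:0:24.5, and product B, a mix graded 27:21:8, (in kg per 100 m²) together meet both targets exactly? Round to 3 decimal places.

3.006 kg product A, 3.295 kg product B

Per-100 m² balance (a = product A, b = product B):
N: 0.07·a + 0.27·b = 1.1
K₂O: 0.245·a + 0.08·b = 1
From row1: a = (1.1 − 0.27·b) / 0.07.
Into row2: 0.245·(1.1 − 0.27·b)/0.07 + 0.08·b = 1 → b = 3.2948, a = 3.00578.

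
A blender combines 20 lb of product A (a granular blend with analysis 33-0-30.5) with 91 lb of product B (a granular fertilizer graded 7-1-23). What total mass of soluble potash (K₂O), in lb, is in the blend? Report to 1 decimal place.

K₂O mass = 30.5%×20 + 23%×91 = 27.03 lb.

27.0 lb K₂O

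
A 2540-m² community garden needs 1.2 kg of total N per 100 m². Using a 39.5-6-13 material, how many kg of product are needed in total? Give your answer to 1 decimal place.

Product per 100 m² = 1.2 / 39.5% = 3.03797 kg.
Total product = 3.03797 × 2540 / 100 = 77.1646 kg.

77.2 kg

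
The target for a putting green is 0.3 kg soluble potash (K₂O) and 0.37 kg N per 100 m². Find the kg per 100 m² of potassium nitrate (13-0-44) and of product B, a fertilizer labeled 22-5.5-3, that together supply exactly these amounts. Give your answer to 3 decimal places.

Per-100 m² balance (a = potassium nitrate, b = product B):
K₂O: 0.44·a + 0.03·b = 0.3
N: 0.13·a + 0.22·b = 0.37
Solving simultaneously: a = 0.590958, b = 1.33262.

0.591 kg potassium nitrate, 1.333 kg product B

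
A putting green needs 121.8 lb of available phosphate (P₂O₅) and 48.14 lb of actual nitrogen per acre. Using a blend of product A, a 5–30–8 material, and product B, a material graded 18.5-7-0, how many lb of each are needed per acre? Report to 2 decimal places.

Per-acre balance (a = product A, b = product B):
P₂O₅: 0.3·a + 0.07·b = 121.8
N: 0.05·a + 0.185·b = 48.14
Eliminate a: (row1) − 0.3/0.05·(row2) → -1.04·b = -167.04, so b = 160.615.
Back-substitute: a = (121.8 − 0.07·160.615) / 0.3 = 368.523.

368.52 lb product A, 160.62 lb product B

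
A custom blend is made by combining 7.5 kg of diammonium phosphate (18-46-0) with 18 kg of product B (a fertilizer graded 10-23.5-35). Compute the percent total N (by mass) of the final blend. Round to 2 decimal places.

12.35% N

Total mass = 7.5 + 18 = 25.5 kg.
N mass = 18%×7.5 + 10%×18 = 3.15 kg.
% N = 3.15 / 25.5 = 12.3529%.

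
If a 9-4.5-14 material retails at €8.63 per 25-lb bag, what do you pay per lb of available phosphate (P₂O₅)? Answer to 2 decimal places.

€7.67 per lb P₂O₅

P₂O₅ in bag = 25 × 4.5% = 1.125 lb.
Cost per lb P₂O₅ = €8.63 / 1.125 = €7.6711.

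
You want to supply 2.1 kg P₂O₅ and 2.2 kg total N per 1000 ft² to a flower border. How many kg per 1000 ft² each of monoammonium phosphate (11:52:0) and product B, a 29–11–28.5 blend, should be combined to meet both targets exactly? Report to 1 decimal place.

2.6 kg monoammonium phosphate, 6.6 kg product B

Let a = kg of monoammonium phosphate, b = kg of product B (per 1000 ft²).
P₂O₅: 0.52·a + 0.11·b = 2.1
N: 0.11·a + 0.29·b = 2.2
Eliminate b: (row1) − 0.11/0.29·(row2) → 0.478276·a = 1.26552, so a = 2.646.
Then b = (2.2 − 0.11·2.646) / 0.29 = 6.58255.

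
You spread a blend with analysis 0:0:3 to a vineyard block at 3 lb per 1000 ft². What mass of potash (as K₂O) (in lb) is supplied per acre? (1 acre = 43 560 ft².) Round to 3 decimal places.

K₂O per 1000 ft² = 3 × 3% = 0.09 lb.
Convert to per acre: 0.09 × 43.56 = 3.9204 lb.

3.920 lb K₂O per acre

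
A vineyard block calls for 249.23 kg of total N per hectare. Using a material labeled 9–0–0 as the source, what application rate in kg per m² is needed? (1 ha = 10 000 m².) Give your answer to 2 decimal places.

Product per hectare = 249.23 / 9% = 2769.22 kg.
Convert to per m²: 2769.22 × 0.0001 = 0.276922 kg.

0.28 kg of product per sq m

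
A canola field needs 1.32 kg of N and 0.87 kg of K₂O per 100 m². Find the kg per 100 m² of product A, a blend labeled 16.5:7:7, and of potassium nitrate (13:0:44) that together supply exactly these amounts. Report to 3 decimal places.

7.365 kg product A, 0.806 kg potassium nitrate

Let a = kg of product A, b = kg of potassium nitrate (per 100 m²).
N: 0.165·a + 0.13·b = 1.32
K₂O: 0.07·a + 0.44·b = 0.87
From row1: a = (1.32 − 0.13·b) / 0.165.
Into row2: 0.07·(1.32 − 0.13·b)/0.165 + 0.44·b = 0.87 → b = 0.805512, a = 7.36535.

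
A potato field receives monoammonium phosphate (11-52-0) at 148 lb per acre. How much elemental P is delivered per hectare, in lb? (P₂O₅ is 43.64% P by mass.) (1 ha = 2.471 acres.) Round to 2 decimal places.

P₂O₅ per acre = 148 × 52% = 76.96 lb.
Elemental P = 76.96 × 0.4364 = 33.5853 lb per acre.
Convert to per hectare: 33.5853 × 2.471 = 82.9894 lb.

82.99 lb P per hectare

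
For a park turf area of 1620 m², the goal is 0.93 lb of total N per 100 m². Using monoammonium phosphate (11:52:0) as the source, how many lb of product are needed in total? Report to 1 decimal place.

137.0 lb

Product per 100 m² = 0.93 / 11% = 8.45455 lb.
Total product = 8.45455 × 1620 / 100 = 136.964 lb.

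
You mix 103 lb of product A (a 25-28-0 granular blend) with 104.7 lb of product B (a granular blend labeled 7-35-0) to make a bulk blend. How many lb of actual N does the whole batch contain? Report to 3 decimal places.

N mass = 25%×103 + 7%×104.7 = 33.079 lb.

33.079 lb N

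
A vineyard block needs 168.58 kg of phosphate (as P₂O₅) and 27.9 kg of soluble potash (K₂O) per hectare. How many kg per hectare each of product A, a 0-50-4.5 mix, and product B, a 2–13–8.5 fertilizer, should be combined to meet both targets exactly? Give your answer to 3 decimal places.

Per-hectare balance (a = product A, b = product B):
P₂O₅: 0.5·a + 0.13·b = 168.58
K₂O: 0.045·a + 0.085·b = 27.9
Eliminate a: (row1) − 0.5/0.045·(row2) → -0.814444·b = -141.42, so b = 173.6398.
Back-substitute: a = (168.58 − 0.13·173.6398) / 0.5 = 292.0136.

292.014 kg product A, 173.640 kg product B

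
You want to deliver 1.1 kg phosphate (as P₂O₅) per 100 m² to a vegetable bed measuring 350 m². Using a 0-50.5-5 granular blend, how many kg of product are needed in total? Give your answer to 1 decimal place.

7.6 kg

Product per 100 m² = 1.1 / 50.5% = 2.17822 kg.
Total product = 2.17822 × 350 / 100 = 7.62376 kg.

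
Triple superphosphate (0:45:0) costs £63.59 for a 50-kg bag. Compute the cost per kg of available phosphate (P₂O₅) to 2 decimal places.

P₂O₅ in bag = 50 × 45% = 22.5 kg.
Cost per kg P₂O₅ = £63.59 / 22.5 = £2.8262.

£2.83 per kg P₂O₅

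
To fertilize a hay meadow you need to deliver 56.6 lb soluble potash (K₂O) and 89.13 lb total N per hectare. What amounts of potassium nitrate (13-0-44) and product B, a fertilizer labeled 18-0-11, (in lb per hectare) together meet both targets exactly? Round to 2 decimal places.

5.91 lb potassium nitrate, 490.90 lb product B

Let a = lb of potassium nitrate, b = lb of product B (per hectare).
K₂O: 0.44·a + 0.11·b = 56.6
N: 0.13·a + 0.18·b = 89.13
Solving simultaneously: a = 5.91217, b = 490.897.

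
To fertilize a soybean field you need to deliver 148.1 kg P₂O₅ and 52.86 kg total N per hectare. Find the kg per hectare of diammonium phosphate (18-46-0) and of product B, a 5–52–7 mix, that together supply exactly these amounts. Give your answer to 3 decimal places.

284.450 kg diammonium phosphate, 33.178 kg product B

With a, b = kg per hectare of diammonium phosphate and product B:
P₂O₅: 0.46·a + 0.52·b = 148.1
N: 0.18·a + 0.05·b = 52.86
Solving simultaneously: a = 284.4504, b = 33.17847.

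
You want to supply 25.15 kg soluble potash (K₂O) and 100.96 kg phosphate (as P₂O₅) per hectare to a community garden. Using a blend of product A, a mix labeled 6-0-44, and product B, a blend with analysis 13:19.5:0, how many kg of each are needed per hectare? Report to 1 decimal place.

57.2 kg product A, 517.7 kg product B

With a, b = kg per hectare of product A and product B:
K₂O: 0.44·a + 0·b = 25.15
P₂O₅: 0·a + 0.195·b = 100.96
Solving simultaneously: a = 57.1591, b = 517.744.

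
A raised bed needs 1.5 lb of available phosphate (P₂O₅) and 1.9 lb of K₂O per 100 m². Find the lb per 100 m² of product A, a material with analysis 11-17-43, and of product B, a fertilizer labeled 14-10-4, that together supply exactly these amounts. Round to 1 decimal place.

Let a = lb of product A, b = lb of product B (per 100 m²).
P₂O₅: 0.17·a + 0.1·b = 1.5
K₂O: 0.43·a + 0.04·b = 1.9
Eliminate a: (row1) − 0.17/0.43·(row2) → 0.084186·b = 0.748837, so b = 8.89503.
Back-substitute: a = (1.5 − 0.1·8.89503) / 0.17 = 3.59116.

3.6 lb product A, 8.9 lb product B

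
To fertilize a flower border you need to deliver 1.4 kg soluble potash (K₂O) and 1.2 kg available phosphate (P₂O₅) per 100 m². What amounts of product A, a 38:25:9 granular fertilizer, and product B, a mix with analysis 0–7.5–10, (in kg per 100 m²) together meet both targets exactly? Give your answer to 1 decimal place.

0.8 kg product A, 13.3 kg product B

With a, b = kg per 100 m² of product A and product B:
K₂O: 0.09·a + 0.1·b = 1.4
P₂O₅: 0.25·a + 0.075·b = 1.2
Solving simultaneously: a = 0.821918, b = 13.2603.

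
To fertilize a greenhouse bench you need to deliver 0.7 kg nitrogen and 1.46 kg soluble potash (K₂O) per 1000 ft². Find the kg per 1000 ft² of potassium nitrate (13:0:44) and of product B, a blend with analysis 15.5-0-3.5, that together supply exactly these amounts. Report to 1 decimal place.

3.2 kg potassium nitrate, 1.9 kg product B

Let a = kg of potassium nitrate, b = kg of product B (per 1000 ft²).
N: 0.13·a + 0.155·b = 0.7
K₂O: 0.44·a + 0.035·b = 1.46
Eliminate a: (row1) − 0.13/0.44·(row2) → 0.144659·b = 0.268636, so b = 1.85703.
Back-substitute: a = (0.7 − 0.155·1.85703) / 0.13 = 3.17046.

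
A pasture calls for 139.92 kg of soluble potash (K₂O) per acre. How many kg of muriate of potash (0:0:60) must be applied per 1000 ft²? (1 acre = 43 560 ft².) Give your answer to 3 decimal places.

5.354 kg of product per thousand sq ft

Product per acre = 139.92 / 60% = 233.2 kg.
Convert to per 1000 ft²: 233.2 × 0.0229568 = 5.35354 kg.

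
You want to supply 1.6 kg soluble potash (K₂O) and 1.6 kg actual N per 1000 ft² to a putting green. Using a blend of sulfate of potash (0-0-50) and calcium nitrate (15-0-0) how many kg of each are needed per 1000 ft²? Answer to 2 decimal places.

With a, b = kg per 1000 ft² of sulfate of potash and calcium nitrate:
K₂O: 0.5·a + 0·b = 1.6
N: 0·a + 0.15·b = 1.6
Solving simultaneously: a = 3.2, b = 10.6667.

3.20 kg sulfate of potash, 10.67 kg calcium nitrate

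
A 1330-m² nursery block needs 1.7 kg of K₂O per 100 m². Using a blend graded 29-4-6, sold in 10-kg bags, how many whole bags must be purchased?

Product per 100 m² = 1.7 / 6% = 28.3333 kg.
Total product = 28.3333 × 1330 / 100 = 376.833 kg.
Bags = ⌈376.833 / 10⌉ = 38.

38 bags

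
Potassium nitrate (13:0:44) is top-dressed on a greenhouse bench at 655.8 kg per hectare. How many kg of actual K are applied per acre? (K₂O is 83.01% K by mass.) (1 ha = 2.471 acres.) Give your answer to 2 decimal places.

K₂O per hectare = 655.8 × 44% = 288.552 kg.
Elemental K = 288.552 × 0.8301 = 239.527 kg per hectare.
Convert to per acre: 239.527 × 0.404694 = 96.9353 kg.

96.94 kg K per acre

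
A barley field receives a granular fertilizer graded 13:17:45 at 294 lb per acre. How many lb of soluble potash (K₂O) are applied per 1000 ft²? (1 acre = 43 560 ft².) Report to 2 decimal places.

K₂O per acre = 294 × 45% = 132.3 lb.
Convert to per 1000 ft²: 132.3 × 0.0229568 = 3.03719 lb.

3.04 lb K₂O per thousand sq ft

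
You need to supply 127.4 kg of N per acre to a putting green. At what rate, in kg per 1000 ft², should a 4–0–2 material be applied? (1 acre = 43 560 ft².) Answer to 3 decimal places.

73.118 kg of product per thousand sq ft

Product per acre = 127.4 / 4% = 3185 kg.
Convert to per 1000 ft²: 3185 × 0.0229568 = 73.1175 kg.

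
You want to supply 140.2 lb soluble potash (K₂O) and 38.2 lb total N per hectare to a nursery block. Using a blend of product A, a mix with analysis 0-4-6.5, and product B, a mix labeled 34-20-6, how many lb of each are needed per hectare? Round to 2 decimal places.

2053.21 lb product A, 112.35 lb product B

Let a = lb of product A, b = lb of product B (per hectare).
K₂O: 0.065·a + 0.06·b = 140.2
N: 0·a + 0.34·b = 38.2
Solving simultaneously: a = 2053.213, b = 112.353.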